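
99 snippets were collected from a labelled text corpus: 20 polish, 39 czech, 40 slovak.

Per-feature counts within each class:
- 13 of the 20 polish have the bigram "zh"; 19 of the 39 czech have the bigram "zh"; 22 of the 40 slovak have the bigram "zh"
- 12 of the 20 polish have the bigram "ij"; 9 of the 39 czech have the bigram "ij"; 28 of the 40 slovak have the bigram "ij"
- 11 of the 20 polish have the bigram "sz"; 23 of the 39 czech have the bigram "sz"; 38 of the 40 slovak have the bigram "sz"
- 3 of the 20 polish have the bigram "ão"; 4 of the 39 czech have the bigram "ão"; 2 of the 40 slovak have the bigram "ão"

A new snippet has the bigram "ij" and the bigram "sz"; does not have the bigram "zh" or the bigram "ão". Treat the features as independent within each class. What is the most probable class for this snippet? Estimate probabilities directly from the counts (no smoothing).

polish: (20/99) × (7/20) × (12/20) × (11/20) × (17/20) ≈ 0.0198333
czech: (39/99) × (20/39) × (9/39) × (23/39) × (35/39) ≈ 0.024674
slovak: (40/99) × (18/40) × (28/40) × (38/40) × (38/40) ≈ 0.114864
Highest score → slovak.

slovak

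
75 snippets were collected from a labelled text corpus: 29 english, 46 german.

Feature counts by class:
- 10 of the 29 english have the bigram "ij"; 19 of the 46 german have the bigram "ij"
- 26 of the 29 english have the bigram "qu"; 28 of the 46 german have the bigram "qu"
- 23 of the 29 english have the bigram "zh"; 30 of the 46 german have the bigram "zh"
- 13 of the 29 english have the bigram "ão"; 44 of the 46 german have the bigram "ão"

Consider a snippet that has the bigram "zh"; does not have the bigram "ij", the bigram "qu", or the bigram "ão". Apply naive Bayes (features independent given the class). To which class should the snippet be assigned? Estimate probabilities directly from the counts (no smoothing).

english: (29/75) × (19/29) × (3/29) × (23/29) × (16/29) ≈ 0.0114675
german: (46/75) × (27/46) × (18/46) × (30/46) × (2/46) ≈ 0.00399441
Highest score → english.

english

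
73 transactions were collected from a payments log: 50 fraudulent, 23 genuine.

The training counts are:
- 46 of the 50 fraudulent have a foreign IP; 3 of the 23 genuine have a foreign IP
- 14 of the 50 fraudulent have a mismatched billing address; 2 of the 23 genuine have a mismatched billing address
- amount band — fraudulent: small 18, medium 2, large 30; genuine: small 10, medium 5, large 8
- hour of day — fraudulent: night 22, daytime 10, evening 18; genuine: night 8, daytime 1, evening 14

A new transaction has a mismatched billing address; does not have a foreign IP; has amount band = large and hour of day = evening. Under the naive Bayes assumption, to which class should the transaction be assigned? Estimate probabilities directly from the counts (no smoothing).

fraudulent: (50/73) × (4/50) × (14/50) × (30/50) × (18/50) ≈ 0.00331397
genuine: (23/73) × (20/23) × (2/23) × (8/23) × (14/23) ≈ 0.00504396
Highest score → genuine.

genuine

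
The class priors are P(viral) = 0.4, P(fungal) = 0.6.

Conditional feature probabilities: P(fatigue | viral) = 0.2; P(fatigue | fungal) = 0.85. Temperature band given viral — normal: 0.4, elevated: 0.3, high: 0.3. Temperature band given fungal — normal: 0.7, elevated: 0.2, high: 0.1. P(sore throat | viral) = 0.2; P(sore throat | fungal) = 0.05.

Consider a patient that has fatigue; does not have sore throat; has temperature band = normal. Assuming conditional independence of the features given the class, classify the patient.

viral: 0.4 × 0.2 × 0.4 × (1−0.2) = 0.0256
fungal: 0.6 × 0.85 × 0.7 × (1−0.05) = 0.33915
Highest score → fungal.

fungal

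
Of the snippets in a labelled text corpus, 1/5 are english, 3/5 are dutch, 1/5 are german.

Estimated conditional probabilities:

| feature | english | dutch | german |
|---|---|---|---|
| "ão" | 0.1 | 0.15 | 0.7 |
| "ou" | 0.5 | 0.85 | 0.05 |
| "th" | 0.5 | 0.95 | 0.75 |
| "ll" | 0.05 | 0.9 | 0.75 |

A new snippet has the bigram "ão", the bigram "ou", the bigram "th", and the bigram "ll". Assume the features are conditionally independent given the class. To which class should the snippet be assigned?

dutch

english: 0.2 × 0.1 × 0.5 × 0.5 × 0.05 = 0.00025
dutch: 0.6 × 0.15 × 0.85 × 0.95 × 0.9 = 0.0654075
german: 0.2 × 0.7 × 0.05 × 0.75 × 0.75 = 0.0039375
Highest score → dutch.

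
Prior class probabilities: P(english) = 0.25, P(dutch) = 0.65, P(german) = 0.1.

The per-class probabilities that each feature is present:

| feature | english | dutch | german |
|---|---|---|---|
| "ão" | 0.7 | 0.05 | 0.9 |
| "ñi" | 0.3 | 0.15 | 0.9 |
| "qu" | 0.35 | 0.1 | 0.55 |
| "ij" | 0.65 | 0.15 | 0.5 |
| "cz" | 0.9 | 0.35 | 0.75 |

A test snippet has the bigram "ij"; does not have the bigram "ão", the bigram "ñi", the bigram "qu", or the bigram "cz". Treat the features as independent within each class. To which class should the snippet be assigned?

dutch

english: 0.25 × (1−0.7) × (1−0.3) × (1−0.35) × 0.65 × (1−0.9) = 0.002218125
dutch: 0.65 × (1−0.05) × (1−0.15) × (1−0.1) × 0.15 × (1−0.35) = 0.04605778125
german: 0.1 × (1−0.9) × (1−0.9) × (1−0.55) × 0.5 × (1−0.75) = 0.00005625
Highest score → dutch.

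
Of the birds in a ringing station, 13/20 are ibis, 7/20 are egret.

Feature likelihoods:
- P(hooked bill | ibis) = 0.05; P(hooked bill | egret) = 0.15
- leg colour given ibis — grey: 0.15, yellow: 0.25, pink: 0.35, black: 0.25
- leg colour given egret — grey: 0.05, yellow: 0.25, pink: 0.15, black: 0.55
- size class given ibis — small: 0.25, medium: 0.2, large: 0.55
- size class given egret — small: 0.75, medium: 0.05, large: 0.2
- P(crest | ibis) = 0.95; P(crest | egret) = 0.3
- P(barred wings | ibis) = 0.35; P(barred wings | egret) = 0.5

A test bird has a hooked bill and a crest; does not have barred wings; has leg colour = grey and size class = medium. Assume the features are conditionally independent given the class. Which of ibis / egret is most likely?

ibis: 0.65 × 0.05 × 0.15 × 0.2 × 0.95 × (1−0.35) = 0.0006020625
egret: 0.35 × 0.15 × 0.05 × 0.05 × 0.3 × (1−0.5) = 0.0000196875
Highest score → ibis.

ibis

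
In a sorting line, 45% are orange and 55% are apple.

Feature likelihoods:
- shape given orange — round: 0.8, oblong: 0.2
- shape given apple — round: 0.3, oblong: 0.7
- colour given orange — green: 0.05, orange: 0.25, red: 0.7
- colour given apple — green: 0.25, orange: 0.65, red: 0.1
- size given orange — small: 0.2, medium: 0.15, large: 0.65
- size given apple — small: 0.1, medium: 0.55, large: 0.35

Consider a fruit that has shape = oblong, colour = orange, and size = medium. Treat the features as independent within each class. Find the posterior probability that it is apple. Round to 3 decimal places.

0.976

orange: 0.45 × 0.2 × 0.25 × 0.15 = 0.003375
apple: 0.55 × 0.7 × 0.65 × 0.55 = 0.1376375
P(apple | x) = 0.1376375 / 0.1410125 ≈ 0.976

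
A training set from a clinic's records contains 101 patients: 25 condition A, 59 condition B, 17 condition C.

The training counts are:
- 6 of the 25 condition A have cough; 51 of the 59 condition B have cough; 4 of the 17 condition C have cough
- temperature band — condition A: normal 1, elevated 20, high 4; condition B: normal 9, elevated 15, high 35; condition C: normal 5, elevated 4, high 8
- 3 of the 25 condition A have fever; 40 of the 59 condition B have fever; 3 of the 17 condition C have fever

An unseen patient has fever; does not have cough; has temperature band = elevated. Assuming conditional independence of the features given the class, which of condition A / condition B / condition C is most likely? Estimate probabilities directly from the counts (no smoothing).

condition A: (25/101) × (19/25) × (20/25) × (3/25) ≈ 0.0180594
condition B: (59/101) × (8/59) × (15/59) × (40/59) ≈ 0.0136526
condition C: (17/101) × (13/17) × (4/17) × (3/17) ≈ 0.00534448
Highest score → condition A.

condition A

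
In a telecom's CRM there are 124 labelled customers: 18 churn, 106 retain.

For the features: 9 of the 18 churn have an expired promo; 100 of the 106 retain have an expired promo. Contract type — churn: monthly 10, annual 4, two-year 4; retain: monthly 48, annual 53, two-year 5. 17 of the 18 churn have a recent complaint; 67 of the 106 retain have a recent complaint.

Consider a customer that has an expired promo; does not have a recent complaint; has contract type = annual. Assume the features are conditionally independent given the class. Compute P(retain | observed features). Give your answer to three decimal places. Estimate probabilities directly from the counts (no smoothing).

0.994

churn: (18/124) × (9/18) × (4/18) × (1/18) ≈ 0.000896057
retain: (106/124) × (100/106) × (53/106) × (39/106) ≈ 0.148357
P(retain | x) = 0.148357 / 0.149253057 ≈ 0.994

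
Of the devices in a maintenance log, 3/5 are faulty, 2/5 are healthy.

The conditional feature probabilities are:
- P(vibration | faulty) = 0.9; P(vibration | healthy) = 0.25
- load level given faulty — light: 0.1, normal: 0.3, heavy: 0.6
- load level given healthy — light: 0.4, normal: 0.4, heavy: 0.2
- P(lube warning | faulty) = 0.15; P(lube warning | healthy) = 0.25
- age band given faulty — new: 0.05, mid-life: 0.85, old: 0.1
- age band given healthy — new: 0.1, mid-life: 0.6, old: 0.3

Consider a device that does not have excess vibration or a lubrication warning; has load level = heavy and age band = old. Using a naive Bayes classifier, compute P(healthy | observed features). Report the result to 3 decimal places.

0.815

faulty: 0.6 × (1−0.9) × 0.6 × (1−0.15) × 0.1 = 0.00306
healthy: 0.4 × (1−0.25) × 0.2 × (1−0.25) × 0.3 = 0.0135
P(healthy | x) = 0.0135 / 0.01656 ≈ 0.815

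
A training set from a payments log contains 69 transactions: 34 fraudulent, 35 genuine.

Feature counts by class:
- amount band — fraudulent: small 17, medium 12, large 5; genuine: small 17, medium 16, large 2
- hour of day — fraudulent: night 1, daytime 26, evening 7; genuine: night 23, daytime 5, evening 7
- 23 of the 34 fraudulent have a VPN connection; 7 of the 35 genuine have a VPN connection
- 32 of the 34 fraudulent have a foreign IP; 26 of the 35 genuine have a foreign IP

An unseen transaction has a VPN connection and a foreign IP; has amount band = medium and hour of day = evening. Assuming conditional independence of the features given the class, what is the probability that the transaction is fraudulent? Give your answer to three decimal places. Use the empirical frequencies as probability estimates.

fraudulent: (34/69) × (12/34) × (7/34) × (23/34) × (32/34) ≈ 0.0227967
genuine: (35/69) × (16/35) × (7/35) × (7/35) × (26/35) ≈ 0.00689027
P(fraudulent | x) = 0.0227967 / 0.02968697 ≈ 0.768

0.768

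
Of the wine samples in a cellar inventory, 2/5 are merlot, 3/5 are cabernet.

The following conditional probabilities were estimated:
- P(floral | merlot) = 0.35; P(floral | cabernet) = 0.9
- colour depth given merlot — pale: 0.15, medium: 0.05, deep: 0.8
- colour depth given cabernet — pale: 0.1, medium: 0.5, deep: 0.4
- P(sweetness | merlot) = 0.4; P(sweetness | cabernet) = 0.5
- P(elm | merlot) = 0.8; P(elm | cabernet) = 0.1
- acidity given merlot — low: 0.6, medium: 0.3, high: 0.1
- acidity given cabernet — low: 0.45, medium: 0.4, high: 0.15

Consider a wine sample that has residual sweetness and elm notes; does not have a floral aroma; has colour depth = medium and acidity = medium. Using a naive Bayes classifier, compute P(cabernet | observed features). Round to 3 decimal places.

0.325

merlot: 0.4 × (1−0.35) × 0.05 × 0.4 × 0.8 × 0.3 = 0.001248
cabernet: 0.6 × (1−0.9) × 0.5 × 0.5 × 0.1 × 0.4 = 0.0006
P(cabernet | x) = 0.0006 / 0.001848 ≈ 0.325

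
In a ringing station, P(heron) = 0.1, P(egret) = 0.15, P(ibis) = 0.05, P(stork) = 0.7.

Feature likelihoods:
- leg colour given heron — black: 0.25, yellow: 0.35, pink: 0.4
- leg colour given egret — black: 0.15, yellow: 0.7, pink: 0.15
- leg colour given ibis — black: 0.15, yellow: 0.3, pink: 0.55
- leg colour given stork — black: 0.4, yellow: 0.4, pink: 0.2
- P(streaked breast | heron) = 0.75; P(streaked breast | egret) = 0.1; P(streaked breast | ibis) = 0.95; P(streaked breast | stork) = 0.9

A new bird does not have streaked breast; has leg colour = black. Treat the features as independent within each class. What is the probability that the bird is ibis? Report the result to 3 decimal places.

0.007

heron: 0.1 × 0.25 × (1−0.75) = 0.00625
egret: 0.15 × 0.15 × (1−0.1) = 0.02025
ibis: 0.05 × 0.15 × (1−0.95) = 0.000375
stork: 0.7 × 0.4 × (1−0.9) = 0.028
P(ibis | x) = 0.000375 / 0.054875 ≈ 0.007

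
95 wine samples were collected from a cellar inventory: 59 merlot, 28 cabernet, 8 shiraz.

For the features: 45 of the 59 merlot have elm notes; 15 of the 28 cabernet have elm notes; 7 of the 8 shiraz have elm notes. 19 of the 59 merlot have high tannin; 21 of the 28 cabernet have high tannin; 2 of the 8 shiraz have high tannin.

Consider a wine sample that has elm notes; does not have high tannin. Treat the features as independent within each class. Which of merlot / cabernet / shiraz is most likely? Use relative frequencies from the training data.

merlot

merlot: (59/95) × (45/59) × (40/59) ≈ 0.321142
cabernet: (28/95) × (15/28) × (7/28) ≈ 0.0394737
shiraz: (8/95) × (7/8) × (6/8) ≈ 0.0552632
Highest score → merlot.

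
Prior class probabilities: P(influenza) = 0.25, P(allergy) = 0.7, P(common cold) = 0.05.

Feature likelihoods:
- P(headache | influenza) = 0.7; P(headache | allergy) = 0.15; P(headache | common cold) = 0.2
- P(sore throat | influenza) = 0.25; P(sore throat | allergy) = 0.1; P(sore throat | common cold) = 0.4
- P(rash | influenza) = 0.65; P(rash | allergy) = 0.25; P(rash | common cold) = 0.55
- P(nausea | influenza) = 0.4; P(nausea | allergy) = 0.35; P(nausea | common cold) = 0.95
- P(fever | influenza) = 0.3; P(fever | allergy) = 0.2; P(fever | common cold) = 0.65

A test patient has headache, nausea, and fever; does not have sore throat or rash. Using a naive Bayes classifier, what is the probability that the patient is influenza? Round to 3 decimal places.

influenza: 0.25 × 0.7 × (1−0.25) × (1−0.65) × 0.4 × 0.3 = 0.0055125
allergy: 0.7 × 0.15 × (1−0.1) × (1−0.25) × 0.35 × 0.2 = 0.00496125
common cold: 0.05 × 0.2 × (1−0.4) × (1−0.55) × 0.95 × 0.65 = 0.00166725
P(influenza | x) = 0.0055125 / 0.012141 ≈ 0.454

0.454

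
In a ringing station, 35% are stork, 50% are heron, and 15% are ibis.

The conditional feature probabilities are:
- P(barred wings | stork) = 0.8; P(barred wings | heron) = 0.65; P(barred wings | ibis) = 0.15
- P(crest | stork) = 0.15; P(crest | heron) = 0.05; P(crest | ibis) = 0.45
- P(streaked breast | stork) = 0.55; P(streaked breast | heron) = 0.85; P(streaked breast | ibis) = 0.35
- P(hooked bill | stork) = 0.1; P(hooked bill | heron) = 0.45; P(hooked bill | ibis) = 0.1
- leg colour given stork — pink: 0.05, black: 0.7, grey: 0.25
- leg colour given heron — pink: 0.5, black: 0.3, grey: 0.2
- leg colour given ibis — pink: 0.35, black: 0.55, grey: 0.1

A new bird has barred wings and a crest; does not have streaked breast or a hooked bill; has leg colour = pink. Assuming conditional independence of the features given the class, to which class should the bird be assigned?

stork: 0.35 × 0.8 × 0.15 × (1−0.55) × (1−0.1) × 0.05 = 0.0008505
heron: 0.5 × 0.65 × 0.05 × (1−0.85) × (1−0.45) × 0.5 = 0.0006703125
ibis: 0.15 × 0.15 × 0.45 × (1−0.35) × (1−0.1) × 0.35 = 0.00207309375
Highest score → ibis.

ibis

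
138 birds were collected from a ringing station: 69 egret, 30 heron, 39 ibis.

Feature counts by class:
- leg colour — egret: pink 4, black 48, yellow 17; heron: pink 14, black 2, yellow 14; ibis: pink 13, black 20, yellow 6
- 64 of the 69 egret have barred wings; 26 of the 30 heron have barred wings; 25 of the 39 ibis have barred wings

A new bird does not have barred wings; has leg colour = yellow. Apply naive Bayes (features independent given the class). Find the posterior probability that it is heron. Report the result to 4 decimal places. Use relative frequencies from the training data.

egret: (69/138) × (17/69) × (5/69) ≈ 0.0089267
heron: (30/138) × (14/30) × (4/30) ≈ 0.0135266
ibis: (39/138) × (6/39) × (14/39) ≈ 0.0156076
P(heron | x) = 0.0135266 / 0.0380609 ≈ 0.3554

0.3554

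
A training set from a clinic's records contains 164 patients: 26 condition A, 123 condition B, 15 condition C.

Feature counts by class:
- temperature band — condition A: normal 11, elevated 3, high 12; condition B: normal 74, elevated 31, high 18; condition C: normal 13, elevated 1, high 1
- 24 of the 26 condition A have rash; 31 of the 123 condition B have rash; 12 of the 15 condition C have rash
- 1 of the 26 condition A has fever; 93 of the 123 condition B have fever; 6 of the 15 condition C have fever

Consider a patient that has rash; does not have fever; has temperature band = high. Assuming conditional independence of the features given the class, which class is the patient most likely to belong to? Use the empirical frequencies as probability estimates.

condition A

condition A: (26/164) × (12/26) × (24/26) × (25/26) ≈ 0.0649444
condition B: (123/164) × (18/123) × (31/123) × (30/123) ≈ 0.00674686
condition C: (15/164) × (1/15) × (12/15) × (9/15) ≈ 0.00292683
Highest score → condition A.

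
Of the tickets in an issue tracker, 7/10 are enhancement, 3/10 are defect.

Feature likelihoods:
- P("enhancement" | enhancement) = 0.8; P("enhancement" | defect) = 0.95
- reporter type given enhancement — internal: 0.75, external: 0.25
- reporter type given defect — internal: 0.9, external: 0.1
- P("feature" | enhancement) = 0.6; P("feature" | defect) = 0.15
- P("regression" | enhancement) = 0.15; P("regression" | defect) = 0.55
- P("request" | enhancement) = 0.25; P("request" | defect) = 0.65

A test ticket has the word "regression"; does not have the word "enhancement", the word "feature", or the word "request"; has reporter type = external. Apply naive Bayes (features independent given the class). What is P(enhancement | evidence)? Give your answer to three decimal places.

enhancement: 0.7 × (1−0.8) × 0.25 × (1−0.6) × 0.15 × (1−0.25) = 0.001575
defect: 0.3 × (1−0.95) × 0.1 × (1−0.15) × 0.55 × (1−0.65) = 0.0002454375
P(enhancement | x) = 0.001575 / 0.0018204375 ≈ 0.865

0.865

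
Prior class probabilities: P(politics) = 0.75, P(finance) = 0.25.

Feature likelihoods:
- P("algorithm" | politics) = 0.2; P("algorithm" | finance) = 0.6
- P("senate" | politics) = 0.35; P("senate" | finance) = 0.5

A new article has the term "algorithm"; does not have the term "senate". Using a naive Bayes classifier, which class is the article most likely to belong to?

politics: 0.75 × 0.2 × (1−0.35) = 0.0975
finance: 0.25 × 0.6 × (1−0.5) = 0.075
Highest score → politics.

politics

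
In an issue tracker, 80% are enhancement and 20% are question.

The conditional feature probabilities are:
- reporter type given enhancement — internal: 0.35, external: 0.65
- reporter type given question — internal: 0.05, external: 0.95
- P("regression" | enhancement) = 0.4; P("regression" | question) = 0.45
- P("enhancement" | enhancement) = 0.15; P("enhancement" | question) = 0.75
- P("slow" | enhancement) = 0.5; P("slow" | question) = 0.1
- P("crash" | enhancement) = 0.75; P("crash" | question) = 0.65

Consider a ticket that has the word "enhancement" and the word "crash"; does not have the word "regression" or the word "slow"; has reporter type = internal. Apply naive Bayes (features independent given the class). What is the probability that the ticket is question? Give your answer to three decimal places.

enhancement: 0.8 × 0.35 × (1−0.4) × 0.15 × (1−0.5) × 0.75 = 0.00945
question: 0.2 × 0.05 × (1−0.45) × 0.75 × (1−0.1) × 0.65 = 0.002413125
P(question | x) = 0.002413125 / 0.011863125 ≈ 0.203

0.203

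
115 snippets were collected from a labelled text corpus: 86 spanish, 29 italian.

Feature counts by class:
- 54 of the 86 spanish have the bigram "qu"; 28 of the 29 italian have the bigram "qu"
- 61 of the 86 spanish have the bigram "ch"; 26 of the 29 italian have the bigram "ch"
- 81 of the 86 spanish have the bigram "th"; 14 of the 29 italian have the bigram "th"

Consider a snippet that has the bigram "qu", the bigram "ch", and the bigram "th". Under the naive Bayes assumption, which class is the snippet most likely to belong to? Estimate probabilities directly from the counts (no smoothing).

spanish: (86/115) × (54/86) × (61/86) × (81/86) ≈ 0.3137
italian: (29/115) × (28/29) × (26/29) × (14/29) ≈ 0.105382
Highest score → spanish.

spanish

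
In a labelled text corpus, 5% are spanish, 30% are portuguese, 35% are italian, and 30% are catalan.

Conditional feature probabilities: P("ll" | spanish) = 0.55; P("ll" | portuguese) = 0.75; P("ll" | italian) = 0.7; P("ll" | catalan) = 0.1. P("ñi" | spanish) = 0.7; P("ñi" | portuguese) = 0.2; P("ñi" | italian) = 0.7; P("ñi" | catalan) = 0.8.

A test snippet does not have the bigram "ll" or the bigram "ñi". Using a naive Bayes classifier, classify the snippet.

spanish: 0.05 × (1−0.55) × (1−0.7) = 0.00675
portuguese: 0.3 × (1−0.75) × (1−0.2) = 0.06
italian: 0.35 × (1−0.7) × (1−0.7) = 0.0315
catalan: 0.3 × (1−0.1) × (1−0.8) = 0.054
Highest score → portuguese.

portuguese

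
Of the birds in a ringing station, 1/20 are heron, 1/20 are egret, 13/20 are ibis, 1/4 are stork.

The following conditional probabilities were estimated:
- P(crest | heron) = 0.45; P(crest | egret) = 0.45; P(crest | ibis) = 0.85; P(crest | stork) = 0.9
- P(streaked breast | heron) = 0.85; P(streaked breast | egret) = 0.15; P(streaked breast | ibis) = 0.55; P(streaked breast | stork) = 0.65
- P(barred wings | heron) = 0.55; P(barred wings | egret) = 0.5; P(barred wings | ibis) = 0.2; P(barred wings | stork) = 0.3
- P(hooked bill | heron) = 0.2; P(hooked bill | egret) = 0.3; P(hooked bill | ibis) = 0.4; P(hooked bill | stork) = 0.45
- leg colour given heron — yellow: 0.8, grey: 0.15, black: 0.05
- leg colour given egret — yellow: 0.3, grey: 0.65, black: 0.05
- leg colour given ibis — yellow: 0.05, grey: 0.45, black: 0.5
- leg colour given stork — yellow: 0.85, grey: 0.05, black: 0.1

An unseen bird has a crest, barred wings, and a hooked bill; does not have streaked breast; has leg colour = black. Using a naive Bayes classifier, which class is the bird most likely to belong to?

heron: 0.05 × 0.45 × (1−0.85) × 0.55 × 0.2 × 0.05 = 0.0000185625
egret: 0.05 × 0.45 × (1−0.15) × 0.5 × 0.3 × 0.05 = 0.0001434375
ibis: 0.65 × 0.85 × (1−0.55) × 0.2 × 0.4 × 0.5 = 0.009945
stork: 0.25 × 0.9 × (1−0.65) × 0.3 × 0.45 × 0.1 = 0.001063125
Highest score → ibis.

ibis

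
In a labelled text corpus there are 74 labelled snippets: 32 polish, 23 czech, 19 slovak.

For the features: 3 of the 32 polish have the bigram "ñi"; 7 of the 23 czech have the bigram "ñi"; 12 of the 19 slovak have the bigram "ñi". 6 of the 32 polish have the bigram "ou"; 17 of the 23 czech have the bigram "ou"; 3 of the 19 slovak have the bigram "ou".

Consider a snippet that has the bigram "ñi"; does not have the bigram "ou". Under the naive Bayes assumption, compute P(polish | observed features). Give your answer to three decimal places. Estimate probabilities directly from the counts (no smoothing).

polish: (32/74) × (3/32) × (26/32) ≈ 0.0329392
czech: (23/74) × (7/23) × (6/23) ≈ 0.0246769
slovak: (19/74) × (12/19) × (16/19) ≈ 0.136558
P(polish | x) = 0.0329392 / 0.1941741 ≈ 0.170

0.170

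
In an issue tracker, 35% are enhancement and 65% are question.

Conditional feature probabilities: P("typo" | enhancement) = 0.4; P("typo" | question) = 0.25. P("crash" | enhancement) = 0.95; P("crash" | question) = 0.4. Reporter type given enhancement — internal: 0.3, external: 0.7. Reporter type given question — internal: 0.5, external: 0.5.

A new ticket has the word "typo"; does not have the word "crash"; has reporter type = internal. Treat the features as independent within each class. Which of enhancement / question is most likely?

question

enhancement: 0.35 × 0.4 × (1−0.95) × 0.3 = 0.0021
question: 0.65 × 0.25 × (1−0.4) × 0.5 = 0.04875
Highest score → question.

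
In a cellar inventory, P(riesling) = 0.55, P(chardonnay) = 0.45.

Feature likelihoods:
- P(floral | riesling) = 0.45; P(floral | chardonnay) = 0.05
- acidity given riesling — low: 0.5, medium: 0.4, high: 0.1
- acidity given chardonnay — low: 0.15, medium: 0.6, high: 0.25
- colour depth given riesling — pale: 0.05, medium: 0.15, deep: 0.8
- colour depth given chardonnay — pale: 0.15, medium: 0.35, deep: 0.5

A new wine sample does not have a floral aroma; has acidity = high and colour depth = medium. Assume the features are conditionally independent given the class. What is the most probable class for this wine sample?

chardonnay

riesling: 0.55 × (1−0.45) × 0.1 × 0.15 = 0.0045375
chardonnay: 0.45 × (1−0.05) × 0.25 × 0.35 = 0.03740625
Highest score → chardonnay.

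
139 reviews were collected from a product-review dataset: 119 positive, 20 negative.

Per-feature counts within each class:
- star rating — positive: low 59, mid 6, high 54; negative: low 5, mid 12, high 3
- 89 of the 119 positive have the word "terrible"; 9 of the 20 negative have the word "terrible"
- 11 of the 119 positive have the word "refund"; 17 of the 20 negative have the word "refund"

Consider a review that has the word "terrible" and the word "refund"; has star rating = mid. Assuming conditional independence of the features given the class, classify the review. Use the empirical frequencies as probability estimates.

negative

positive: (119/139) × (6/119) × (89/119) × (11/119) ≈ 0.00298418
negative: (20/139) × (12/20) × (9/20) × (17/20) ≈ 0.0330216
Highest score → negative.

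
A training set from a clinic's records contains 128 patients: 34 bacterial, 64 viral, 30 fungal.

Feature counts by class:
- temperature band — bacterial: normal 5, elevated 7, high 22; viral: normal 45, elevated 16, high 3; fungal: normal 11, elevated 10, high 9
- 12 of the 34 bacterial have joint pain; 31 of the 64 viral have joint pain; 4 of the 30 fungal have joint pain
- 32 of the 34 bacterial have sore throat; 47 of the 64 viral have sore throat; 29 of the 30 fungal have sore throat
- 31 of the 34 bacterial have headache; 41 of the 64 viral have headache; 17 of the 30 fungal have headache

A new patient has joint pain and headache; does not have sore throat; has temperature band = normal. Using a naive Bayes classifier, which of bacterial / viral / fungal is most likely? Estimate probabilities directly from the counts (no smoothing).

bacterial: (34/128) × (5/34) × (12/34) × (2/34) × (31/34) ≈ 0.000739429
viral: (64/128) × (45/64) × (31/64) × (17/64) × (41/64) ≈ 0.0289772
fungal: (30/128) × (11/30) × (4/30) × (1/30) × (17/30) ≈ 0.000216435
Highest score → viral.

viral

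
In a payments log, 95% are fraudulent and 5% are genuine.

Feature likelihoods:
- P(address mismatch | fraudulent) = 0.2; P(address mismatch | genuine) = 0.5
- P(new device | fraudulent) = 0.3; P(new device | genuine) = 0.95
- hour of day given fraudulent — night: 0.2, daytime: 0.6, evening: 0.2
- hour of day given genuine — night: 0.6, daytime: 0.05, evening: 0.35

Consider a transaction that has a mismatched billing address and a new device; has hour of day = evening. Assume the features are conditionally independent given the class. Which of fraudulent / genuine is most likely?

fraudulent

fraudulent: 0.95 × 0.2 × 0.3 × 0.2 = 0.0114
genuine: 0.05 × 0.5 × 0.95 × 0.35 = 0.0083125
Highest score → fraudulent.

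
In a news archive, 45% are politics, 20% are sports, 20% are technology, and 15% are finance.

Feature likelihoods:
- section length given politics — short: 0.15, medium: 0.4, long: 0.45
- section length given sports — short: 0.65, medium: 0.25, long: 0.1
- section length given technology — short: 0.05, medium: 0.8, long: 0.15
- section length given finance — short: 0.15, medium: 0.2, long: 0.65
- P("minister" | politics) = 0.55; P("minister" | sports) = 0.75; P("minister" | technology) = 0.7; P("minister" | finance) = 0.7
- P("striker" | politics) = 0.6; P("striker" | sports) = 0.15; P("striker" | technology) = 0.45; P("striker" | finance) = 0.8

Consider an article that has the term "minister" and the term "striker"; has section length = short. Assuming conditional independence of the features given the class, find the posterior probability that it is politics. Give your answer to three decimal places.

politics: 0.45 × 0.15 × 0.55 × 0.6 = 0.022275
sports: 0.2 × 0.65 × 0.75 × 0.15 = 0.014625
technology: 0.2 × 0.05 × 0.7 × 0.45 = 0.00315
finance: 0.15 × 0.15 × 0.7 × 0.8 = 0.0126
P(politics | x) = 0.022275 / 0.05265 ≈ 0.423

0.423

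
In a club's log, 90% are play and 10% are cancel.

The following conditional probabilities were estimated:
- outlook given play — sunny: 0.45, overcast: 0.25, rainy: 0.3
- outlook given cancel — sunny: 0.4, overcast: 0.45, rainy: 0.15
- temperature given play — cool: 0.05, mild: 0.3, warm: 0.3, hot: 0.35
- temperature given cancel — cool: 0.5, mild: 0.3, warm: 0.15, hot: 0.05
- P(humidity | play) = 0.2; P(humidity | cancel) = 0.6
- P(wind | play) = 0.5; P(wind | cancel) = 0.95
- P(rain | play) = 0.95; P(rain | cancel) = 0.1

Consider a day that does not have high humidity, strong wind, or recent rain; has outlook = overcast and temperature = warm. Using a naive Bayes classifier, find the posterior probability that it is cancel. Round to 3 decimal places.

0.083

play: 0.9 × 0.25 × 0.3 × (1−0.2) × (1−0.5) × (1−0.95) = 0.00135
cancel: 0.1 × 0.45 × 0.15 × (1−0.6) × (1−0.95) × (1−0.1) = 0.0001215
P(cancel | x) = 0.0001215 / 0.0014715 ≈ 0.083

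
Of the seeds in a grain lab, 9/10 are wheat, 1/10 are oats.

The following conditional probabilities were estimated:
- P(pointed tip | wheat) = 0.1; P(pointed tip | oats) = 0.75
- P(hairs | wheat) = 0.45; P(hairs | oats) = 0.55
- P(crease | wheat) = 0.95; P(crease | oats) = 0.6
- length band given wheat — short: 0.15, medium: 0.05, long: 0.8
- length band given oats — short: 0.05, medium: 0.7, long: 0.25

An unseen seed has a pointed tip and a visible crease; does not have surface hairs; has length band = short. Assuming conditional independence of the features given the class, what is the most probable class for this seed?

wheat: 0.9 × 0.1 × (1−0.45) × 0.95 × 0.15 = 0.00705375
oats: 0.1 × 0.75 × (1−0.55) × 0.6 × 0.05 = 0.0010125
Highest score → wheat.

wheat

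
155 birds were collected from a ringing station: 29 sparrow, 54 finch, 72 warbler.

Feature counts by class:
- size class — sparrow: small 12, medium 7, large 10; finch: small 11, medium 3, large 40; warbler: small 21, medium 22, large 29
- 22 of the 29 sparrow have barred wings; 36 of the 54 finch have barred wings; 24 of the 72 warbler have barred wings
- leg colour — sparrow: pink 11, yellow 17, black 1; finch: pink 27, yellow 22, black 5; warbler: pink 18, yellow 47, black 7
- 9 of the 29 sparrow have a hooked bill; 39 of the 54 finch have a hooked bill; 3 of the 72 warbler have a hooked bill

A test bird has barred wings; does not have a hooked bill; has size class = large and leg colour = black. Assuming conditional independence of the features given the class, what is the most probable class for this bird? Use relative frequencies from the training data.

sparrow: (29/155) × (10/29) × (22/29) × (1/29) × (20/29) ≈ 0.00116393
finch: (54/155) × (40/54) × (36/54) × (5/54) × (15/54) ≈ 0.00442497
warbler: (72/155) × (29/72) × (24/72) × (7/72) × (69/72) ≈ 0.00581068
Highest score → warbler.

warbler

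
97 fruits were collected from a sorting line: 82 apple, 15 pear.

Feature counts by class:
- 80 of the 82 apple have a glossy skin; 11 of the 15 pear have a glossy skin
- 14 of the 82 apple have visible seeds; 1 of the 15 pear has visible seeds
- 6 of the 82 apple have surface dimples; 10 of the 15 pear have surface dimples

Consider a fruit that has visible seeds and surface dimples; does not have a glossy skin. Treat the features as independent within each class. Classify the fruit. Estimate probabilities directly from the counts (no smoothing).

apple: (82/97) × (2/82) × (14/82) × (6/82) ≈ 0.000257579
pear: (15/97) × (4/15) × (1/15) × (10/15) ≈ 0.00183276
Highest score → pear.

pear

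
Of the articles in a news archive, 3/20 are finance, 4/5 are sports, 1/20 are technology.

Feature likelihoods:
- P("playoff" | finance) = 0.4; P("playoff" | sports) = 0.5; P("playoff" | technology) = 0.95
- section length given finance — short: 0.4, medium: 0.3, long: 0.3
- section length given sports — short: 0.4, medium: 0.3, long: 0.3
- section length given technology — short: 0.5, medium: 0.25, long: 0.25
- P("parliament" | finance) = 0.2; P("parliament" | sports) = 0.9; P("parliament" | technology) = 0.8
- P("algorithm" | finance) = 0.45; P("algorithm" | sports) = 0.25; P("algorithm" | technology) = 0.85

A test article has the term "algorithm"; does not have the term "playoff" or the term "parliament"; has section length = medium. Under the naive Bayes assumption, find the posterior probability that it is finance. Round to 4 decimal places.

finance: 0.15 × (1−0.4) × 0.3 × (1−0.2) × 0.45 = 0.00972
sports: 0.8 × (1−0.5) × 0.3 × (1−0.9) × 0.25 = 0.003
technology: 0.05 × (1−0.95) × 0.25 × (1−0.8) × 0.85 = 0.00010625
P(finance | x) = 0.00972 / 0.01282625 ≈ 0.7578

0.7578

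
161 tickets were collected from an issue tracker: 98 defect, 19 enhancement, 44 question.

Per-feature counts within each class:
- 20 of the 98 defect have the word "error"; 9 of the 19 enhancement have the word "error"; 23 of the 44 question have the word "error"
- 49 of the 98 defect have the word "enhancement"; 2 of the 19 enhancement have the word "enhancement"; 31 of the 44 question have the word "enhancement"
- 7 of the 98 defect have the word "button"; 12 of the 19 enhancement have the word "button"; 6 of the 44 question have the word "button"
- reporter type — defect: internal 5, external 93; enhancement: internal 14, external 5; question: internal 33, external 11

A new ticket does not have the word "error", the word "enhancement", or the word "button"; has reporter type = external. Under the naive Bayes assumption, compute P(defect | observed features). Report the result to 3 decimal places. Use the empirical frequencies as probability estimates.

defect: (98/161) × (78/98) × (49/98) × (91/98) × (93/98) ≈ 0.213457
enhancement: (19/161) × (10/19) × (17/19) × (7/19) × (5/19) ≈ 0.00538803
question: (44/161) × (21/44) × (13/44) × (38/44) × (11/44) ≈ 0.00832061
P(defect | x) = 0.213457 / 0.22716564 ≈ 0.940

0.940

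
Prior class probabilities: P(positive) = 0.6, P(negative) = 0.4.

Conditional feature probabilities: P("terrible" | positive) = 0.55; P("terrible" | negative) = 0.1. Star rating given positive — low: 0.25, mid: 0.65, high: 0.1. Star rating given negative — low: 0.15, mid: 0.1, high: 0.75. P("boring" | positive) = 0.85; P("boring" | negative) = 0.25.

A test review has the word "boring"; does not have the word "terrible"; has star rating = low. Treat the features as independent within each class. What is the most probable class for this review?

positive

positive: 0.6 × (1−0.55) × 0.25 × 0.85 = 0.057375
negative: 0.4 × (1−0.1) × 0.15 × 0.25 = 0.0135
Highest score → positive.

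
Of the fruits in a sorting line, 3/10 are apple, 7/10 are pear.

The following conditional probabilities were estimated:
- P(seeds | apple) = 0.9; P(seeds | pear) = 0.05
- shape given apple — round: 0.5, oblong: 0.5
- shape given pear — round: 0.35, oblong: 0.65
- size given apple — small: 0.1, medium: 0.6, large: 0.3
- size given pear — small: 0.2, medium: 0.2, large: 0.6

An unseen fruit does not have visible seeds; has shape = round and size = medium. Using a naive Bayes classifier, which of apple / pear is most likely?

apple: 0.3 × (1−0.9) × 0.5 × 0.6 = 0.009
pear: 0.7 × (1−0.05) × 0.35 × 0.2 = 0.04655
Highest score → pear.

pear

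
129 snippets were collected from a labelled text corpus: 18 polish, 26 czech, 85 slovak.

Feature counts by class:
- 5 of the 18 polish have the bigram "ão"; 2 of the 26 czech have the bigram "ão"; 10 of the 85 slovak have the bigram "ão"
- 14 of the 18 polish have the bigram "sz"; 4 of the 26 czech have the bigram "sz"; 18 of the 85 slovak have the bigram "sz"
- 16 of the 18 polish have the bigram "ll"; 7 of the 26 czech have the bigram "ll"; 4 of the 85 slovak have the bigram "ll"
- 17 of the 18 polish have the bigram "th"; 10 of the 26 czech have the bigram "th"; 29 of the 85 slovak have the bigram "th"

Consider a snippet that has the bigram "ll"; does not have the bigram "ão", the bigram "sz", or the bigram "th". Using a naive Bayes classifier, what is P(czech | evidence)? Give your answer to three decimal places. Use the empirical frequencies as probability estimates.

polish: (18/129) × (13/18) × (4/18) × (16/18) × (1/18) ≈ 0.0011059
czech: (26/129) × (24/26) × (22/26) × (7/26) × (16/26) ≈ 0.0260821
slovak: (85/129) × (75/85) × (67/85) × (4/85) × (56/85) ≈ 0.0142082
P(czech | x) = 0.0260821 / 0.0413962 ≈ 0.630

0.630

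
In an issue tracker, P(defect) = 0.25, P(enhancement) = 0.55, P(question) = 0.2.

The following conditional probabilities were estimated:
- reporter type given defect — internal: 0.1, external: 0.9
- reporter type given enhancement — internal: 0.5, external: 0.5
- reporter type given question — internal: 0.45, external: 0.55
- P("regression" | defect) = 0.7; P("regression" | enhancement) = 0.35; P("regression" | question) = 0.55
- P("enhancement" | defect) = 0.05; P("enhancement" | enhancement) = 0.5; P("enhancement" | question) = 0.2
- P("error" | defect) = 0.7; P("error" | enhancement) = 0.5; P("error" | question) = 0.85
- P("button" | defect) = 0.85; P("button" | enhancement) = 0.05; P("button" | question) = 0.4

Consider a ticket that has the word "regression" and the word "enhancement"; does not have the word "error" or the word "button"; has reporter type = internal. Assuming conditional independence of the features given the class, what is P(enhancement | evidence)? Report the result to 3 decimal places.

0.961

defect: 0.25 × 0.1 × 0.7 × 0.05 × (1−0.7) × (1−0.85) = 0.000039375
enhancement: 0.55 × 0.5 × 0.35 × 0.5 × (1−0.5) × (1−0.05) = 0.022859375
question: 0.2 × 0.45 × 0.55 × 0.2 × (1−0.85) × (1−0.4) = 0.000891
P(enhancement | x) = 0.022859375 / 0.02378975 ≈ 0.961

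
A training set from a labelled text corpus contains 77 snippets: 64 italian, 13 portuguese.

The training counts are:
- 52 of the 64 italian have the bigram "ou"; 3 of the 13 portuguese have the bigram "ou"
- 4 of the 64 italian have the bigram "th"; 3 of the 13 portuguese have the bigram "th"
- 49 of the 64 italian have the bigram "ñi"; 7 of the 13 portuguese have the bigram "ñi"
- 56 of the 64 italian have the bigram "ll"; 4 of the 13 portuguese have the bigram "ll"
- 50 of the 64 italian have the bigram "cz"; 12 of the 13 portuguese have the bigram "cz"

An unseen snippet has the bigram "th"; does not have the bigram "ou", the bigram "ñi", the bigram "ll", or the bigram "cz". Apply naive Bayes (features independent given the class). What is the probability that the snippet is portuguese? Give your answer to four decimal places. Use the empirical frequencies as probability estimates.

italian: (64/77) × (12/64) × (4/64) × (15/64) × (8/64) × (14/64) ≈ 0.0000624223
portuguese: (13/77) × (10/13) × (3/13) × (6/13) × (9/13) × (1/13) ≈ 0.000736633
P(portuguese | x) = 0.000736633 / 0.0007990553 ≈ 0.9219

0.9219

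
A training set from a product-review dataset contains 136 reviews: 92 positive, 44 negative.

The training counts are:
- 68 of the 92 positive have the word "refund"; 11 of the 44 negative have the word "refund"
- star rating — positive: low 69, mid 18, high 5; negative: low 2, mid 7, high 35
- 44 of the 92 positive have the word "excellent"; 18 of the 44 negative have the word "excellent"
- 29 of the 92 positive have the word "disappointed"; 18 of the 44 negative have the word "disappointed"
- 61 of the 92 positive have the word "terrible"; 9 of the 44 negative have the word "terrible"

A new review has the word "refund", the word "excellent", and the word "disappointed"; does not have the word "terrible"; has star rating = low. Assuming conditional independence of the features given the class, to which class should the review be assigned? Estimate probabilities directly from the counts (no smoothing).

positive: (92/136) × (68/92) × (69/92) × (44/92) × (29/92) × (31/92) ≈ 0.0190493
negative: (44/136) × (11/44) × (2/44) × (18/44) × (18/44) × (35/44) ≈ 0.000489425
Highest score → positive.

positive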